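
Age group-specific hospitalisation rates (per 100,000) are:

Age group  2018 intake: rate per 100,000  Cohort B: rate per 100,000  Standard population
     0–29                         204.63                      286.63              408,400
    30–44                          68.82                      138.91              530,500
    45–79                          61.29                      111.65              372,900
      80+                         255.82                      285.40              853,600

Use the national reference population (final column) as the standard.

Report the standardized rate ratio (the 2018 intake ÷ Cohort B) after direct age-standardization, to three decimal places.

Standard total = 2,165,400; weights = 0.1886, 0.2450, 0.1722, 0.3942.
The 2018 intake: 0.1886×204.63 + 0.2450×68.82 + 0.1722×61.29 + 0.3942×255.82 = 166.8527 per 100,000.
Cohort B: 0.1886×286.63 + 0.2450×138.91 + 0.1722×111.65 + 0.3942×285.40 = 219.8223 per 100,000.
Ratio = 166.8527 ÷ 219.8223 = 0.75903.

0.759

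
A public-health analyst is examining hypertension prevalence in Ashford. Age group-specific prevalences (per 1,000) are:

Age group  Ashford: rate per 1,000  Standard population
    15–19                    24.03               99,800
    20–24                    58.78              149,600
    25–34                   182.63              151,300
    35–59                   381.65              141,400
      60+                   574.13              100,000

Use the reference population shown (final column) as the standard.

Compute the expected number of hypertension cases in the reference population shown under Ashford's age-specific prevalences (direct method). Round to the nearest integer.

150202

Expected hypertension cases = Σ (standard pop × age-specific rate ÷ 1,000)
= 99,800×24.03/1,000 + 149,600×58.78/1,000 + 151,300×182.63/1,000 + 141,400×381.65/1,000 + 100,000×574.13/1,000
= 2398.19 + 8793.49 + 27631.92 + 53965.31 + 57413.00 = 150201.91.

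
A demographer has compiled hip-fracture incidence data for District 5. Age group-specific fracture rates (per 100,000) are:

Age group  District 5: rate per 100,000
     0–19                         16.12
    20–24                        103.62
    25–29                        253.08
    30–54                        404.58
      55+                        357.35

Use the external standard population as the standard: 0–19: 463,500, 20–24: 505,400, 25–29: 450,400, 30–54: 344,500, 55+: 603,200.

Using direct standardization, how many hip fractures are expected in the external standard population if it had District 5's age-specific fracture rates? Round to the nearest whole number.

5288

Expected hip fractures = Σ (standard pop × age-specific rate ÷ 100,000)
= 463,500×16.12/100,000 + 505,400×103.62/100,000 + 450,400×253.08/100,000 + 344,500×404.58/100,000 + 603,200×357.35/100,000
= 74.72 + 523.70 + 1139.87 + 1393.78 + 2155.54 = 5287.60.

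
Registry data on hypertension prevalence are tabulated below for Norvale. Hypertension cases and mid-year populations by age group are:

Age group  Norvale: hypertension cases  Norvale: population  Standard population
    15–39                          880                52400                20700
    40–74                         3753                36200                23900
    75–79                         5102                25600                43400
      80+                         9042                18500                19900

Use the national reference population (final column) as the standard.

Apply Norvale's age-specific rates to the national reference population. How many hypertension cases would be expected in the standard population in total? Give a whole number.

21201

Age-specific rates per 1000 for Norvale: 16.794, 103.674, 199.297, 488.757.
Expected hypertension cases = Σ (standard pop × age-specific rate ÷ 1000)
= 20700×16.794/1000 + 23900×103.674/1000 + 43400×199.297/1000 + 19900×488.757/1000
= 347.63 + 2477.81 + 8649.48 + 9726.26 = 21201.19.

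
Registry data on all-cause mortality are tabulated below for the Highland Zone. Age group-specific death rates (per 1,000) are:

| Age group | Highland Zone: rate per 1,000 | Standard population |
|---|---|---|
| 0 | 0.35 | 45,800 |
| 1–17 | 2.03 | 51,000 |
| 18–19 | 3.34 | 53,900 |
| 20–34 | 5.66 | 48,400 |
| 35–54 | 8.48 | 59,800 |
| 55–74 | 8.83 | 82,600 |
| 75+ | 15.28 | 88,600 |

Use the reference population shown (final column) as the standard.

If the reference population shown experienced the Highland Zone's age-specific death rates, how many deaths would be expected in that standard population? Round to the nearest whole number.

3164

Expected deaths = Σ (standard pop × age-specific rate ÷ 1,000)
= 45,800×0.35/1,000 + 51,000×2.03/1,000 + 53,900×3.34/1,000 + 48,400×5.66/1,000 + 59,800×8.48/1,000 + 82,600×8.83/1,000 + 88,600×15.28/1,000
= 16.03 + 103.53 + 180.03 + 273.94 + 507.10 + 729.36 + 1353.81 = 3163.80.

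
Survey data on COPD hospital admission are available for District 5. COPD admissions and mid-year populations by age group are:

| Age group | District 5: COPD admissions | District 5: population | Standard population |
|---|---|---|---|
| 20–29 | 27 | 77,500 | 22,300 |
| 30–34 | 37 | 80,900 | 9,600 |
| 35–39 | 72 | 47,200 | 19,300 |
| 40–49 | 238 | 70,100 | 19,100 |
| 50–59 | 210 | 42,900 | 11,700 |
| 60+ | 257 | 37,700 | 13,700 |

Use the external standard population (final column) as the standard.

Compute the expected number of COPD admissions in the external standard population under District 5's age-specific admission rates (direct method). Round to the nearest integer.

257

Age-specific rates per 10,000 for District 5: 3.48, 4.57, 15.25, 33.95, 48.95, 68.17.
Expected COPD admissions = Σ (standard pop × age-specific rate ÷ 10,000)
= 22,300×3.48/10,000 + 9,600×4.57/10,000 + 19,300×15.25/10,000 + 19,100×33.95/10,000 + 11,700×48.95/10,000 + 13,700×68.17/10,000
= 7.77 + 4.39 + 29.44 + 64.85 + 57.27 + 93.39 = 257.11.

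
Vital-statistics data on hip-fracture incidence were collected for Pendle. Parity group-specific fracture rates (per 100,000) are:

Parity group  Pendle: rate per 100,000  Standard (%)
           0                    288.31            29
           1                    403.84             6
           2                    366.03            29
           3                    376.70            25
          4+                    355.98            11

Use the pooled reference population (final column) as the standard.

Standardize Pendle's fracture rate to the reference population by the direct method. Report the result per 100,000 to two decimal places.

Standard weights: 0.29, 0.06, 0.29, 0.25, 0.11.
Standardized rate: 0.2900×288.31 + 0.0600×403.84 + 0.2900×366.03 + 0.2500×376.70 + 0.1100×355.98 = 347.3218 per 100,000.

347.32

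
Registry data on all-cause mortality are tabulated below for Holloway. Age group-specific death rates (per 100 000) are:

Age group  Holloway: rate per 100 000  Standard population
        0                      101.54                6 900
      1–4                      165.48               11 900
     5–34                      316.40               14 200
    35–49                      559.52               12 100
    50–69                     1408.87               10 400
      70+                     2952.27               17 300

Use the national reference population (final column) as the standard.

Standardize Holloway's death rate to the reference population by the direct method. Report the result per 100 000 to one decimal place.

Standard total = 72 800; weights = 0.0948, 0.1635, 0.1951, 0.1662, 0.1429, 0.2376.
Standardized rate: 0.0948×101.54 + 0.1635×165.48 + 0.1951×316.40 + 0.1662×559.52 + 0.1429×1408.87 + 0.2376×2952.27 = 1094.2229 per 100 000.

1094.2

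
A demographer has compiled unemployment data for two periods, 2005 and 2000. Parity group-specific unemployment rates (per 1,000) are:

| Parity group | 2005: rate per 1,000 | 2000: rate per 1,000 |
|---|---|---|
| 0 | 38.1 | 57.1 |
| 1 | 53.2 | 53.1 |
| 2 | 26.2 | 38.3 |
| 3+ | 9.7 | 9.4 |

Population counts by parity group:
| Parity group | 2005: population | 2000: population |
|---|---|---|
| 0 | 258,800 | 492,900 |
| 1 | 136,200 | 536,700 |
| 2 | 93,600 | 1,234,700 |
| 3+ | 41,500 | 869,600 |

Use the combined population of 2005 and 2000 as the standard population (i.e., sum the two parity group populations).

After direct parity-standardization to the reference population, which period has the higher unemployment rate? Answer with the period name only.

Combined standard total = 3,664,000; weights = 0.2052, 0.1837, 0.3625, 0.2487.
2005: 0.2052×38.1 + 0.1837×53.2 + 0.3625×26.2 + 0.2487×9.7 = 29.4970 per 1,000.
2000: 0.2052×57.1 + 0.1837×53.1 + 0.3625×38.3 + 0.2487×9.4 = 37.6887 per 1,000.
The crude rates (37.66 vs 35.77) would put 2005 higher, but that reflects its parity composition; once standardized to a common parity structure, 2000 has the higher underlying rate.

2000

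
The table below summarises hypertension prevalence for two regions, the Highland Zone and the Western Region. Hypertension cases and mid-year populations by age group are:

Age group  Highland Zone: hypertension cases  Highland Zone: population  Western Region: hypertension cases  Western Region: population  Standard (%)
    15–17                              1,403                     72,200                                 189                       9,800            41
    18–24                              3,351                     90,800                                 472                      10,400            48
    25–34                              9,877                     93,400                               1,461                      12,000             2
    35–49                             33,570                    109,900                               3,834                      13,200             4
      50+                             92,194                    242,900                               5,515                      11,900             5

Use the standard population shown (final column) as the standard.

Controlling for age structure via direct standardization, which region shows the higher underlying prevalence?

Western Region

Age-specific rates per 1,000 for the Highland Zone: 19.432, 36.905, 105.749, 305.460, 379.555.
For the Western Region: 19.286, 45.385, 121.750, 290.455, 463.445.
Standard weights: 0.41, 0.48, 0.02, 0.04, 0.05.
The Highland Zone: 0.4100×19.432 + 0.4800×36.905 + 0.0200×105.749 + 0.0400×305.460 + 0.0500×379.555 = 58.9929 per 1,000.
The Western Region: 0.4100×19.286 + 0.4800×45.385 + 0.0200×121.750 + 0.0400×290.455 + 0.0500×463.445 = 66.9172 per 1,000.
The crude rates (230.46 vs 200.19) would put the Highland Zone higher, but that reflects its age composition; once standardized to a common age structure, the Western Region has the higher underlying rate.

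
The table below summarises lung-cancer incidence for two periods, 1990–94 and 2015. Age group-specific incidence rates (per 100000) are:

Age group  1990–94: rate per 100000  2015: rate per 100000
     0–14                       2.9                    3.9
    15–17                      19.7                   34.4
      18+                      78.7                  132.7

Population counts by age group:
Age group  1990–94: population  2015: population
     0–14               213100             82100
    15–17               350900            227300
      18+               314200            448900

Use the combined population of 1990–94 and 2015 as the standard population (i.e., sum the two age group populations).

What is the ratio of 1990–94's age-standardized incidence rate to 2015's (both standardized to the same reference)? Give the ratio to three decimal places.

Combined standard total = 1636500; weights = 0.1804, 0.3533, 0.4663.
1990–94: 0.1804×2.9 + 0.3533×19.7 + 0.4663×78.7 = 44.1812 per 100000.
2015: 0.1804×3.9 + 0.3533×34.4 + 0.4663×132.7 = 74.7356 per 100000.
Ratio = 44.1812 ÷ 74.7356 = 0.59117.

0.591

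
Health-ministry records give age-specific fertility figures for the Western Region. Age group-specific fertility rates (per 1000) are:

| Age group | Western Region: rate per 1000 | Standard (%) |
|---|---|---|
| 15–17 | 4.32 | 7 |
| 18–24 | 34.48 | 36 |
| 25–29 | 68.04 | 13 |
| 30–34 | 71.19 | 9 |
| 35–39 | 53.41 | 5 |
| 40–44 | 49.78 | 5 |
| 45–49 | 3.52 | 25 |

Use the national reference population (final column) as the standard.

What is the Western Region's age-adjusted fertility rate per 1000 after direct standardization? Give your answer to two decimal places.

34.01

Standard weights: 0.07, 0.36, 0.13, 0.09, 0.05, 0.05, 0.25.
Standardized rate: 0.0700×4.32 + 0.3600×34.48 + 0.1300×68.04 + 0.0900×71.19 + 0.0500×53.41 + 0.0500×49.78 + 0.2500×3.52 = 34.0070 per 1000.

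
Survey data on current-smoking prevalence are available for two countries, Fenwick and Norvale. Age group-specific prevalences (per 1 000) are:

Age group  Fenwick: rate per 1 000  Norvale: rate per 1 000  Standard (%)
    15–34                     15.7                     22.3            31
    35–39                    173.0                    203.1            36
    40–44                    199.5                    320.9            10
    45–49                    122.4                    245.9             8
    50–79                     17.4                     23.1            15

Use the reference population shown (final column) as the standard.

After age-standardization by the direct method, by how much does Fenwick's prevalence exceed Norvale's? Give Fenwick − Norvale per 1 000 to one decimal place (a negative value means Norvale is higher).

-35.8

Standard weights: 0.31, 0.36, 0.10, 0.08, 0.15.
Fenwick: 0.3100×15.7 + 0.3600×173.0 + 0.1000×199.5 + 0.0800×122.4 + 0.1500×17.4 = 99.4990 per 1 000.
Norvale: 0.3100×22.3 + 0.3600×203.1 + 0.1000×320.9 + 0.0800×245.9 + 0.1500×23.1 = 135.2560 per 1 000.
Difference = 99.4990 − 135.2560 = -35.7570.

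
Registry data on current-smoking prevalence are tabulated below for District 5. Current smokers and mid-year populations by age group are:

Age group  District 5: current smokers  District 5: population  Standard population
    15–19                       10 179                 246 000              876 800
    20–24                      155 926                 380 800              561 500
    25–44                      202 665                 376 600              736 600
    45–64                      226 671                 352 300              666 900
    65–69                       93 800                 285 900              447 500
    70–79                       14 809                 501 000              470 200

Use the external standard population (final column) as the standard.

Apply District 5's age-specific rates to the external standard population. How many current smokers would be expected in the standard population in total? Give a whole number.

Age-specific rates per 1 000 for District 5: 41.378, 409.470, 538.144, 643.403, 328.087, 29.559.
Expected current smokers = Σ (standard pop × age-specific rate ÷ 1 000)
= 876 800×41.378/1 000 + 561 500×409.470/1 000 + 736 600×538.144/1 000 + 666 900×643.403/1 000 + 447 500×328.087/1 000 + 470 200×29.559/1 000
= 36280.27 + 229917.15 + 396396.81 + 429085.69 + 146818.82 + 13898.59 = 1252397.33.

1252397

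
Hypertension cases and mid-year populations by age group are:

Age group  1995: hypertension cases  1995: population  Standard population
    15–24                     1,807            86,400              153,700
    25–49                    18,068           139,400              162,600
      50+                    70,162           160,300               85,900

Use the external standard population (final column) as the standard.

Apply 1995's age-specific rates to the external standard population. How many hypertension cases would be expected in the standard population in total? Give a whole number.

Age-specific rates per 1,000 for 1995: 20.914, 129.613, 437.692.
Expected hypertension cases = Σ (standard pop × age-specific rate ÷ 1,000)
= 153,700×20.914/1,000 + 162,600×129.613/1,000 + 85,900×437.692/1,000
= 3214.54 + 21075.01 + 37597.73 = 61887.28.

61887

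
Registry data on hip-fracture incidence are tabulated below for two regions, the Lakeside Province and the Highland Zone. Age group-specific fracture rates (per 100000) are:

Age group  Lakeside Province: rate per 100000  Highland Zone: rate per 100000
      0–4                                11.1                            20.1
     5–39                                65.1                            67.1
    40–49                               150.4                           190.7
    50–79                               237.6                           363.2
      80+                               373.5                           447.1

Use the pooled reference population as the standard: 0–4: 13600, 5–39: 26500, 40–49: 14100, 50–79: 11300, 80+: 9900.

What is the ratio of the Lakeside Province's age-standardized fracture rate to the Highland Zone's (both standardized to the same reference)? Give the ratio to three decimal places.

0.782

Standard total = 75400; weights = 0.1804, 0.3515, 0.1870, 0.1499, 0.1313.
The Lakeside Province: 0.1804×11.1 + 0.3515×65.1 + 0.1870×150.4 + 0.1499×237.6 + 0.1313×373.5 = 137.6562 per 100000.
The Highland Zone: 0.1804×20.1 + 0.3515×67.1 + 0.1870×190.7 + 0.1499×363.2 + 0.1313×447.1 = 176.0057 per 100000.
Ratio = 137.6562 ÷ 176.0057 = 0.78211.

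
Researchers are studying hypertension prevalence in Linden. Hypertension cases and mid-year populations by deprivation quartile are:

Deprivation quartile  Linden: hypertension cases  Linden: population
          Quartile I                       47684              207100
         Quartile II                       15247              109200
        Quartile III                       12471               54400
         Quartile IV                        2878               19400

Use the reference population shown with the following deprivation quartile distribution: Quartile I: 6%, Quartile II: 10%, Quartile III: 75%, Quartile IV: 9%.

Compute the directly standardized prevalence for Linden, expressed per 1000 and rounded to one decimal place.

Deprivation-specific rates per 1000 for Linden: 230.246, 139.625, 229.246, 148.351.
Standard weights: 0.06, 0.10, 0.75, 0.09.
Standardized rate: 0.0600×230.246 + 0.1000×139.625 + 0.7500×229.246 + 0.0900×148.351 = 213.0635 per 1000.

213.1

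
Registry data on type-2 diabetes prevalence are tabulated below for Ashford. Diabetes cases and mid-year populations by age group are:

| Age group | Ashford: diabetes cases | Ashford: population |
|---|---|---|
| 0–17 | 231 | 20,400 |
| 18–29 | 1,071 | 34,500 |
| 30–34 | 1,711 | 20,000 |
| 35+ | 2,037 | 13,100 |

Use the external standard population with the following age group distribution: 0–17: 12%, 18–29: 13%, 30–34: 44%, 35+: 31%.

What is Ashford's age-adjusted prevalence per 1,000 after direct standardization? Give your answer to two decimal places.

Age-specific rates per 1,000 for Ashford: 11.324, 31.043, 85.550, 155.496.
Standard weights: 0.12, 0.13, 0.44, 0.31.
Standardized rate: 0.1200×11.324 + 0.1300×31.043 + 0.4400×85.550 + 0.3100×155.496 = 91.2403 per 1,000.

91.24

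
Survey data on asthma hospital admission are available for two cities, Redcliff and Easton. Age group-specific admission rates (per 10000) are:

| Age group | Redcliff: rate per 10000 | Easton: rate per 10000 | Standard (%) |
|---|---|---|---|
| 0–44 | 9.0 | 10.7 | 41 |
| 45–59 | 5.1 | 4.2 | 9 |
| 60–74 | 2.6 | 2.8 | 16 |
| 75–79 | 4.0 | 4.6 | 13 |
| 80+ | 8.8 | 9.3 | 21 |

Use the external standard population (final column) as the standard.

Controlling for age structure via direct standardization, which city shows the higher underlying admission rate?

Easton

Standard weights: 0.41, 0.09, 0.16, 0.13, 0.21.
Redcliff: 0.4100×9.0 + 0.0900×5.1 + 0.1600×2.6 + 0.1300×4.0 + 0.2100×8.8 = 6.9330 per 10000.
Easton: 0.4100×10.7 + 0.0900×4.2 + 0.1600×2.8 + 0.1300×4.6 + 0.2100×9.3 = 7.7640 per 10000.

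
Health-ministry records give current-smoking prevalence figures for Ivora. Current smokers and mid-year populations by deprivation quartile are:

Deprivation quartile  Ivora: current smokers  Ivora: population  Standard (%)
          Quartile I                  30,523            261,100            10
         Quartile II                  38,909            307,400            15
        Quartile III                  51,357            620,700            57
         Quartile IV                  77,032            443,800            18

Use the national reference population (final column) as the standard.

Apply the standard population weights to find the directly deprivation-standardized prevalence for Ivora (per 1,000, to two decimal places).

109.08

Deprivation-specific rates per 1,000 for Ivora: 116.902, 126.574, 82.740, 173.574.
Standard weights: 0.10, 0.15, 0.57, 0.18.
Standardized rate: 0.1000×116.902 + 0.1500×126.574 + 0.5700×82.740 + 0.1800×173.574 = 109.0817 per 1,000.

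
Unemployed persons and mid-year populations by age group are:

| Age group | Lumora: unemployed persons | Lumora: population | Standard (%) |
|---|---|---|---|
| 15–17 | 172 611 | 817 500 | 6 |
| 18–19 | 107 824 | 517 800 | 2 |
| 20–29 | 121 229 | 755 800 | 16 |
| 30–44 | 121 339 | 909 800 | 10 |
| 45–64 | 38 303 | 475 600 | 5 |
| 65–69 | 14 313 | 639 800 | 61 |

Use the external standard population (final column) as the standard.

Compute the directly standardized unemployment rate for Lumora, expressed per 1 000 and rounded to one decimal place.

73.5

Age-specific rates per 1 000 for Lumora: 211.145, 208.235, 160.398, 133.369, 80.536, 22.371.
Standard weights: 0.06, 0.02, 0.16, 0.10, 0.05, 0.61.
Standardized rate: 0.0600×211.145 + 0.0200×208.235 + 0.1600×160.398 + 0.1000×133.369 + 0.0500×80.536 + 0.6100×22.371 = 73.5072 per 1 000.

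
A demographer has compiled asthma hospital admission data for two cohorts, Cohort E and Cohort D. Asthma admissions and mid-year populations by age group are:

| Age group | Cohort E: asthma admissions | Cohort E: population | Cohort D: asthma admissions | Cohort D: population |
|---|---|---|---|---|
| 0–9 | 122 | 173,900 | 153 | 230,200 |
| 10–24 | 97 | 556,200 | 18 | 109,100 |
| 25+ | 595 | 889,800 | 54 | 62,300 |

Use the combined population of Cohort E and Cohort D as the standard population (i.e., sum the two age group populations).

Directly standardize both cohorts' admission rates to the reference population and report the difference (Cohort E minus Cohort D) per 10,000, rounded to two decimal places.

-0.83

Age-specific rates per 10,000 for Cohort E: 7.02, 1.74, 6.69.
For Cohort D: 6.65, 1.65, 8.67.
Combined standard total = 2,021,500; weights = 0.1999, 0.3291, 0.4710.
Cohort E: 0.1999×7.02 + 0.3291×1.74 + 0.4710×6.69 = 5.1258 per 10,000.
Cohort D: 0.1999×6.65 + 0.3291×1.65 + 0.4710×8.67 = 5.9540 per 10,000.
Difference = 5.1258 − 5.9540 = -0.8282.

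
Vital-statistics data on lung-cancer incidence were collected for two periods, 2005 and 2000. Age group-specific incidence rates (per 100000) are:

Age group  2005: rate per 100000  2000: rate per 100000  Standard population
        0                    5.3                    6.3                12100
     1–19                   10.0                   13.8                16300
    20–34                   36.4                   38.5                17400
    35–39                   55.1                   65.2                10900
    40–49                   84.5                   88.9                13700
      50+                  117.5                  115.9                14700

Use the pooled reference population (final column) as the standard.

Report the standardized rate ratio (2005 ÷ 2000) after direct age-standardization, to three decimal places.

Standard total = 85100; weights = 0.1422, 0.1915, 0.2045, 0.1281, 0.1610, 0.1727.
2005: 0.1422×5.3 + 0.1915×10.0 + 0.2045×36.4 + 0.1281×55.1 + 0.1610×84.5 + 0.1727×117.5 = 51.0691 per 100000.
2000: 0.1422×6.3 + 0.1915×13.8 + 0.2045×38.5 + 0.1281×65.2 + 0.1610×88.9 + 0.1727×115.9 = 54.0941 per 100000.
Ratio = 51.0691 ÷ 54.0941 = 0.94408.

0.944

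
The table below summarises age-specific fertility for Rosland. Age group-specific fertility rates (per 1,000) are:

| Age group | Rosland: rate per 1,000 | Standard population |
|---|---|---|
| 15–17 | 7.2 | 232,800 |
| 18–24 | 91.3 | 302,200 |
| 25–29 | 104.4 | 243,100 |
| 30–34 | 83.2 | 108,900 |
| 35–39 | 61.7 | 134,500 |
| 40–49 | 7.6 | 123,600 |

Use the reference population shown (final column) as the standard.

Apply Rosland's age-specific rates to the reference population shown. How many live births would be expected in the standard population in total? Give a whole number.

Expected live births = Σ (standard pop × age-specific rate ÷ 1,000)
= 232,800×7.2/1,000 + 302,200×91.3/1,000 + 243,100×104.4/1,000 + 108,900×83.2/1,000 + 134,500×61.7/1,000 + 123,600×7.6/1,000
= 1676.16 + 27590.86 + 25379.64 + 9060.48 + 8298.65 + 939.36 = 72945.15.

72945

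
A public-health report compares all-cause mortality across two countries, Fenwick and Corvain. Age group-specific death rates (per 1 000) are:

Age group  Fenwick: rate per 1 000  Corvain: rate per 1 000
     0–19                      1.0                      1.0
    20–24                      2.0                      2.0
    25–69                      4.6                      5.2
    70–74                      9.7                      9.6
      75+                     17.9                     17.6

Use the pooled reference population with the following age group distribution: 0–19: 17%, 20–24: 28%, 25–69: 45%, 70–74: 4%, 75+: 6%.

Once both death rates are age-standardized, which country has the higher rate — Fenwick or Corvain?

Standard weights: 0.17, 0.28, 0.45, 0.04, 0.06.
Fenwick: 0.1700×1.0 + 0.2800×2.0 + 0.4500×4.6 + 0.0400×9.7 + 0.0600×17.9 = 4.2620 per 1 000.
Corvain: 0.1700×1.0 + 0.2800×2.0 + 0.4500×5.2 + 0.0400×9.6 + 0.0600×17.6 = 4.5100 per 1 000.

Corvain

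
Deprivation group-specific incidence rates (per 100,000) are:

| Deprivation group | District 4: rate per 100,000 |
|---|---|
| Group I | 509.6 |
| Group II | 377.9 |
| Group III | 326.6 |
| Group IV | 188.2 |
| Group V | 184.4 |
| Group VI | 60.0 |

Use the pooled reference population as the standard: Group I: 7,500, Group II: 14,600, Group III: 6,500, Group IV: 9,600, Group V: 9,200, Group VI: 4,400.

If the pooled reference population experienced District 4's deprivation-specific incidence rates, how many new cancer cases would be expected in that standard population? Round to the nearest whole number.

Expected new cancer cases = Σ (standard pop × deprivation-specific rate ÷ 100,000)
= 7,500×509.6/100,000 + 14,600×377.9/100,000 + 6,500×326.6/100,000 + 9,600×188.2/100,000 + 9,200×184.4/100,000 + 4,400×60.0/100,000
= 38.22 + 55.17 + 21.23 + 18.07 + 16.96 + 2.64 = 152.29.

152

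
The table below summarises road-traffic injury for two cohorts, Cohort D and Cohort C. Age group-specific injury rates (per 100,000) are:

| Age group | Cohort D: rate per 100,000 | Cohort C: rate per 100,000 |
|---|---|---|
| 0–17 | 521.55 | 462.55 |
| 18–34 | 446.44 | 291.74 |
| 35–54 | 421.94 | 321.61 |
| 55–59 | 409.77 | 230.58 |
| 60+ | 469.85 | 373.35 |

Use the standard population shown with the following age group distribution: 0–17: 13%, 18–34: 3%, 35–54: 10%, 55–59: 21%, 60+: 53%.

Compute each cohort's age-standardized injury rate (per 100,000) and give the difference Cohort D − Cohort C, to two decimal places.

Standard weights: 0.13, 0.03, 0.10, 0.21, 0.53.
Cohort D: 0.1300×521.55 + 0.0300×446.44 + 0.1000×421.94 + 0.2100×409.77 + 0.5300×469.85 = 458.4609 per 100,000.
Cohort C: 0.1300×462.55 + 0.0300×291.74 + 0.1000×321.61 + 0.2100×230.58 + 0.5300×373.35 = 347.3420 per 100,000.
Difference = 458.4609 − 347.3420 = 111.1189.

111.12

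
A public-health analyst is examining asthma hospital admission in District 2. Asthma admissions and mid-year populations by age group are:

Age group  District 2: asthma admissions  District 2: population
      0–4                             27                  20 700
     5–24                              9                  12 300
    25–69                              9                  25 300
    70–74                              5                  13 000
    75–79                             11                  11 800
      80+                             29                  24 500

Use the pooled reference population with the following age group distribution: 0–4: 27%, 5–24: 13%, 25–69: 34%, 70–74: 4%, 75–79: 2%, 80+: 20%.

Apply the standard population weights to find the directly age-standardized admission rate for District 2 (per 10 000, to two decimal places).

Age-specific rates per 10 000 for District 2: 13.04, 7.32, 3.56, 3.85, 9.32, 11.84.
Standard weights: 0.27, 0.13, 0.34, 0.04, 0.02, 0.20.
Standardized rate: 0.2700×13.04 + 0.1300×7.32 + 0.3400×3.56 + 0.0400×3.85 + 0.0200×9.32 + 0.2000×11.84 = 8.3901 per 10 000.

8.39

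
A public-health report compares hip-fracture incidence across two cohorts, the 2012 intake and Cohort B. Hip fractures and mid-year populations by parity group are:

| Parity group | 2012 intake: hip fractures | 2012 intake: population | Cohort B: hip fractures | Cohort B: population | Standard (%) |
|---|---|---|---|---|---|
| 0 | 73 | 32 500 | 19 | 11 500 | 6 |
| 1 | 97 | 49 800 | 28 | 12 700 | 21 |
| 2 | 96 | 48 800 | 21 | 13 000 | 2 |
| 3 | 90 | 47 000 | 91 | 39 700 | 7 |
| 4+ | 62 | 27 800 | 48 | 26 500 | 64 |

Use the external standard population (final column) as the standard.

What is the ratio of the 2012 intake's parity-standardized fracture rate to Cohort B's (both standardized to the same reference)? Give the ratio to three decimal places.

Parity-specific rates per 100 000 for the 2012 intake: 224.62, 194.78, 196.72, 191.49, 223.02.
For Cohort B: 165.22, 220.47, 161.54, 229.22, 181.13.
Standard weights: 0.06, 0.21, 0.02, 0.07, 0.64.
The 2012 intake: 0.0600×224.62 + 0.2100×194.78 + 0.0200×196.72 + 0.0700×191.49 + 0.6400×223.02 = 214.4530 per 100 000.
Cohort B: 0.0600×165.22 + 0.2100×220.47 + 0.0200×161.54 + 0.0700×229.22 + 0.6400×181.13 = 191.4129 per 100 000.
Ratio = 214.4530 ÷ 191.4129 = 1.12037.

1.120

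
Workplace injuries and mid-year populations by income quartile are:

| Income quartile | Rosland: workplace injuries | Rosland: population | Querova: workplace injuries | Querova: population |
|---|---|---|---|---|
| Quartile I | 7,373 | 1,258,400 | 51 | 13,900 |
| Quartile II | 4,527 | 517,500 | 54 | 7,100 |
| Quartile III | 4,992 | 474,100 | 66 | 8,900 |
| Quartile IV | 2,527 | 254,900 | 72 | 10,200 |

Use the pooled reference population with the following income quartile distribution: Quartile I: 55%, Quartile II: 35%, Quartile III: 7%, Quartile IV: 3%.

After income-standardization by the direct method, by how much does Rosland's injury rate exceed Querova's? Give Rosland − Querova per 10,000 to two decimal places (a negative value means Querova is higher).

19.08

Income-specific rates per 10,000 for Rosland: 58.59, 87.48, 105.29, 99.14.
For Querova: 36.69, 76.06, 74.16, 70.59.
Standard weights: 0.55, 0.35, 0.07, 0.03.
Rosland: 0.5500×58.59 + 0.3500×87.48 + 0.0700×105.29 + 0.0300×99.14 = 73.1867 per 10,000.
Querova: 0.5500×36.69 + 0.3500×76.06 + 0.0700×74.16 + 0.0300×70.59 = 54.1082 per 10,000.
Difference = 73.1867 − 54.1082 = 19.0785.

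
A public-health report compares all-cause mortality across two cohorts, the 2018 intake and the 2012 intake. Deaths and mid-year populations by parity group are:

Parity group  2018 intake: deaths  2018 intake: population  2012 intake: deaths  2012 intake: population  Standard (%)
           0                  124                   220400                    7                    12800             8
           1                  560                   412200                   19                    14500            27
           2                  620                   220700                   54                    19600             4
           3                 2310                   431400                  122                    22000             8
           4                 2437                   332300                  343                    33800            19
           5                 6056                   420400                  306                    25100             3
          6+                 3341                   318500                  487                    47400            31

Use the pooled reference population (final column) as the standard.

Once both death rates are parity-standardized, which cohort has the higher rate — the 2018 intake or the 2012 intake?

2012 intake

Parity-specific rates per 100000 for the 2018 intake: 56.26, 135.86, 280.92, 535.47, 733.37, 1440.53, 1048.98.
For the 2012 intake: 54.69, 131.03, 275.51, 554.55, 1014.79, 1219.12, 1027.43.
Standard weights: 0.08, 0.27, 0.04, 0.08, 0.19, 0.03, 0.31.
The 2018 intake: 0.0800×56.26 + 0.2700×135.86 + 0.0400×280.92 + 0.0800×535.47 + 0.1900×733.37 + 0.0300×1440.53 + 0.3100×1048.98 = 602.9970 per 100000.
The 2012 intake: 0.0800×54.69 + 0.2700×131.03 + 0.0400×275.51 + 0.0800×554.55 + 0.1900×1014.79 + 0.0300×1219.12 + 0.3100×1027.43 = 643.0248 per 100000.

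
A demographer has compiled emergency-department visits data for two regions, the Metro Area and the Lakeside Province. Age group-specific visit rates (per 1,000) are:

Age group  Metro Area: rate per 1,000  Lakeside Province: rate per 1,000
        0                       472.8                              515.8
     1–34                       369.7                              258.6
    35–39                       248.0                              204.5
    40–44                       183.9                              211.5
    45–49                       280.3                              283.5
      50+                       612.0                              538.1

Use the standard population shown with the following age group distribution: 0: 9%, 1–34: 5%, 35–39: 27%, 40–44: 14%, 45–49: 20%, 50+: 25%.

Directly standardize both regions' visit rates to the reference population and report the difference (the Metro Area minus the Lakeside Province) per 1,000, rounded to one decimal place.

27.4

Standard weights: 0.09, 0.05, 0.27, 0.14, 0.20, 0.25.
The Metro Area: 0.0900×472.8 + 0.0500×369.7 + 0.2700×248.0 + 0.1400×183.9 + 0.2000×280.3 + 0.2500×612.0 = 362.8030 per 1,000.
The Lakeside Province: 0.0900×515.8 + 0.0500×258.6 + 0.2700×204.5 + 0.1400×211.5 + 0.2000×283.5 + 0.2500×538.1 = 335.4020 per 1,000.
Difference = 362.8030 − 335.4020 = 27.4010.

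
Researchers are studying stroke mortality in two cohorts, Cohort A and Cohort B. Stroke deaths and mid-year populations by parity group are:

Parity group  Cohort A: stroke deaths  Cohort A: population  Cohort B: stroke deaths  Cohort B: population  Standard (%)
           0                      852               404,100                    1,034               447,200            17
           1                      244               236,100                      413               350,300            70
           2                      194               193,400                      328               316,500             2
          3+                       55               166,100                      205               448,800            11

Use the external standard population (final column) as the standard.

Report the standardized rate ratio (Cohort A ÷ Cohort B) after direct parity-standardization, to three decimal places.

0.883

Parity-specific rates per 100,000 for Cohort A: 210.84, 103.35, 100.31, 33.11.
For Cohort B: 231.22, 117.90, 103.63, 45.68.
Standard weights: 0.17, 0.70, 0.02, 0.11.
Cohort A: 0.1700×210.84 + 0.7000×103.35 + 0.0200×100.31 + 0.1100×33.11 = 113.8334 per 100,000.
Cohort B: 0.1700×231.22 + 0.7000×117.90 + 0.0200×103.63 + 0.1100×45.68 = 128.9332 per 100,000.
Ratio = 113.8334 ÷ 128.9332 = 0.88289.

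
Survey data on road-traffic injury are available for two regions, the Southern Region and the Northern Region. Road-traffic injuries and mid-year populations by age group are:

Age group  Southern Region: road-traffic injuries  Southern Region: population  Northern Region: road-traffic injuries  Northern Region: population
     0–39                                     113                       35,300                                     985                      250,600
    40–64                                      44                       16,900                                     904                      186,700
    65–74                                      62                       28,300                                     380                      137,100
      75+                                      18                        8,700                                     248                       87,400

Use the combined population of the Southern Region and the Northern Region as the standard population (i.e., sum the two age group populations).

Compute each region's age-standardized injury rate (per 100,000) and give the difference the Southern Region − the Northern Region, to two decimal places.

Age-specific rates per 100,000 for the Southern Region: 320.11, 260.36, 219.08, 206.90.
For the Northern Region: 393.06, 484.20, 277.17, 283.75.
Combined standard total = 751,000; weights = 0.3807, 0.2711, 0.2202, 0.1280.
The Southern Region: 0.3807×320.11 + 0.2711×260.36 + 0.2202×219.08 + 0.1280×206.90 = 267.1737 per 100,000.
The Northern Region: 0.3807×393.06 + 0.2711×484.20 + 0.2202×277.17 + 0.1280×283.75 = 378.2562 per 100,000.
Difference = 267.1737 − 378.2562 = -111.0825.

-111.08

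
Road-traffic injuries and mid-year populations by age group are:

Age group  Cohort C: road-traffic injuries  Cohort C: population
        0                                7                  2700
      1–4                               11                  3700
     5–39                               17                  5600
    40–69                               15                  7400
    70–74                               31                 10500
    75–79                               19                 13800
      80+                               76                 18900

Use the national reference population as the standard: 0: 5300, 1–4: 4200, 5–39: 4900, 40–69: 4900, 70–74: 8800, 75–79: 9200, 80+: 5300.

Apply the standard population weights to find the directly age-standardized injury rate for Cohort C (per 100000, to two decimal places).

260.55

Age-specific rates per 100000 for Cohort C: 259.26, 297.30, 303.57, 202.70, 295.24, 137.68, 402.12.
Standard total = 42600; weights = 0.1244, 0.0986, 0.1150, 0.1150, 0.2066, 0.2160, 0.1244.
Standardized rate: 0.1244×259.26 + 0.0986×297.30 + 0.1150×303.57 + 0.1150×202.70 + 0.2066×295.24 + 0.2160×137.68 + 0.1244×402.12 = 260.5503 per 100000.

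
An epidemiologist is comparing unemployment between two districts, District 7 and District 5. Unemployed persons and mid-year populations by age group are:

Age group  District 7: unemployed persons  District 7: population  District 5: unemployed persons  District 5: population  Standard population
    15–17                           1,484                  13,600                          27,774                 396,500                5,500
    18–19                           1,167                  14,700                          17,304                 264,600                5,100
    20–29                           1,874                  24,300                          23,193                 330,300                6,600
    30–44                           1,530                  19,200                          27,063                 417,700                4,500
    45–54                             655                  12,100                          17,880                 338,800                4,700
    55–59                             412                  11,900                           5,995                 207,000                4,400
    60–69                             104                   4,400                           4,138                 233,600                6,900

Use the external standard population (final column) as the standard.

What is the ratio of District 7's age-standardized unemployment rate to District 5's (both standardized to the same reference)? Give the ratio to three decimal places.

Age-specific rates per 1,000 for District 7: 109.118, 79.388, 77.119, 79.688, 54.132, 34.622, 23.636.
For District 5: 70.048, 65.397, 70.218, 64.791, 52.774, 28.961, 17.714.
Standard total = 37,700; weights = 0.1459, 0.1353, 0.1751, 0.1194, 0.1247, 0.1167, 0.1830.
District 7: 0.1459×109.118 + 0.1353×79.388 + 0.1751×77.119 + 0.1194×79.688 + 0.1247×54.132 + 0.1167×34.622 + 0.1830×23.636 = 64.7866 per 1,000.
District 5: 0.1459×70.048 + 0.1353×65.397 + 0.1751×70.218 + 0.1194×64.791 + 0.1247×52.774 + 0.1167×28.961 + 0.1830×17.714 = 52.2939 per 1,000.
Ratio = 64.7866 ÷ 52.2939 = 1.23889.

1.239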